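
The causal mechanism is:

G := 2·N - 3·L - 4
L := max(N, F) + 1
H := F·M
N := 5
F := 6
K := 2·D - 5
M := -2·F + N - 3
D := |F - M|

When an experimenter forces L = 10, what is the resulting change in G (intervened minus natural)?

-9

Intervening sets L = 10 and removes its equation (L := max(N, F) + 1).
G = 2·N - 3·L - 4  [with N=5, L=10]  = -24
Without intervention: L = max(N, F) + 1  [with N=5, F=6]  = 7; G = 2·N - 3·L - 4  [with N=5, L=7]  = -15.
Change = -24 − (-15) = -9.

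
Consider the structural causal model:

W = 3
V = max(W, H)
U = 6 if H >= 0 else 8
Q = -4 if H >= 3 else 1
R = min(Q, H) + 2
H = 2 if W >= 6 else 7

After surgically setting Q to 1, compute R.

The intervention breaks the incoming arrows to Q: Q = -4 if H >= 3 else 1 no longer applies, and Q = 1.
H = 2 if W >= 6 else 7  [with W=3]  = 7
R = min(Q, H) + 2  [with Q=1, H=7]  = 3

3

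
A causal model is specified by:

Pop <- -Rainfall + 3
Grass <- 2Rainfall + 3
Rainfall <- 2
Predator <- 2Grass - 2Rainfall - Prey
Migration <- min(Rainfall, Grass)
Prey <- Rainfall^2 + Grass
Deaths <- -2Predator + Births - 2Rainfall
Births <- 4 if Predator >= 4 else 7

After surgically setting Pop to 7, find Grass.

7

The intervention breaks the incoming arrows to Pop: Pop <- -Rainfall + 3 no longer applies, and Pop = 7.
Grass is not downstream of the intervention, so its value is determined by the original equations.
Grass = 2Rainfall + 3  [with Rainfall=2]  = 7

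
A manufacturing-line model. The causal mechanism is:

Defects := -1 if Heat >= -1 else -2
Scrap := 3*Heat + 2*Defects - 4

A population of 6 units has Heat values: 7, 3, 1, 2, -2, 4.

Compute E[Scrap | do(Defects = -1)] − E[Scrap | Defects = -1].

-2.7

do(Defects=-1) breaks Defects's dependence on Heat. With Defects=-1 fixed, Scrap across the units is 15, 3, -3, 0, -12, 6, mean 1.5.
E[Scrap|Defects=-1] averages over only the 5 units with Defects=-1 (Heat = 7, 3, 1, 2, 4): Scrap = 15, 3, -3, 0, 6, mean 4.2.
Difference = 1.5 − 4.2 = -2.7.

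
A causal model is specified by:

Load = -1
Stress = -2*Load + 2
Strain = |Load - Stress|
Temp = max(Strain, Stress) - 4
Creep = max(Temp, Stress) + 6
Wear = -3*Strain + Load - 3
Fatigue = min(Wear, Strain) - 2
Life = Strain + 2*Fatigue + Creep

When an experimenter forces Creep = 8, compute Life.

-29

do(Creep=8) replaces the equation Creep = max(Temp, Stress) + 6 with the constant Creep = 8.
Stress = -2*Load + 2  [with Load=-1]  = 4
Strain = |Load - Stress|  [with Load=-1, Stress=4]  = 5
Wear = -3*Strain + Load - 3  [with Strain=5, Load=-1]  = -19
Fatigue = min(Wear, Strain) - 2  [with Wear=-19, Strain=5]  = -21
Life = Strain + 2*Fatigue + Creep  [with Strain=5, Fatigue=-21, Creep=8]  = -29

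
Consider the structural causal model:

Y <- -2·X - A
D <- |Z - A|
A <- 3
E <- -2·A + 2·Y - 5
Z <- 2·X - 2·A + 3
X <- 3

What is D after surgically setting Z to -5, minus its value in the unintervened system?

8

The intervention breaks the incoming arrows to Z: Z <- 2·X - 2·A + 3 no longer applies, and Z = -5.
D = |Z - A|  [with Z=-5, A=3]  = 8
Without intervention: Z = 2·X - 2·A + 3  [with X=3, A=3]  = 3; D = |Z - A|  [with Z=3, A=3]  = 0.
Change = 8 − 0 = 8.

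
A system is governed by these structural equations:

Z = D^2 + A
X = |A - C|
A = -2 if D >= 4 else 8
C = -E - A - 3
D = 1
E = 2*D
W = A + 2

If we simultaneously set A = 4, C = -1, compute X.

Setting A = 4, C = -1 by intervention discards those variables' equations.
X = |A - C|  [with A=4, C=-1]  = 5

5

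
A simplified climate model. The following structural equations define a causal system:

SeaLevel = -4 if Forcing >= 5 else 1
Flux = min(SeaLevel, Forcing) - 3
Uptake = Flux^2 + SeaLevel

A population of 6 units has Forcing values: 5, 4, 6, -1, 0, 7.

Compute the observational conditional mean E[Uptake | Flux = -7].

45

E[Uptake|Flux=-7] averages over only the 3 units with Flux=-7 (Forcing = 5, 6, 7): Uptake = 45, 45, 45, mean 45.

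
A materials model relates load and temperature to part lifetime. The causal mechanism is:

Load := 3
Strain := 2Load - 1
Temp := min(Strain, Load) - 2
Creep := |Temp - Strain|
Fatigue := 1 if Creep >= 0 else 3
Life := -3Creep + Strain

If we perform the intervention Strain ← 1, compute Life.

Under do(Strain=1), the mechanism Strain := 2Load - 1 is discarded; Strain is fixed at 1.
Temp = min(Strain, Load) - 2  [with Strain=1, Load=3]  = -1
Creep = |Temp - Strain|  [with Temp=-1, Strain=1]  = 2
Life = -3Creep + Strain  [with Creep=2, Strain=1]  = -5

-5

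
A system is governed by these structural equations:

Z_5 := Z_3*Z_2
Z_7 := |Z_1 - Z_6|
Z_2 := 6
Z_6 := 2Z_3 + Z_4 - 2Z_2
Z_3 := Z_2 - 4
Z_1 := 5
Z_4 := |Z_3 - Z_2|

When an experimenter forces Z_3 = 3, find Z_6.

-3

The intervention breaks the incoming arrows to Z_3: Z_3 := Z_2 - 4 no longer applies, and Z_3 = 3.
Z_4 = |Z_3 - Z_2|  [with Z_3=3, Z_2=6]  = 3
Z_6 = 2Z_3 + Z_4 - 2Z_2  [with Z_3=3, Z_4=3, Z_2=6]  = -3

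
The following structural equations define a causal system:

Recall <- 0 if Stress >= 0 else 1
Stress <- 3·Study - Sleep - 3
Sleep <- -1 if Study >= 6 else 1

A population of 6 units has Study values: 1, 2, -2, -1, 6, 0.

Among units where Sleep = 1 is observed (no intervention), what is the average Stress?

-4

Conditioning on Sleep=1 selects the 5 unit(s) with Study ∈ {1, 2, -2, -1, 0}. Their Stress values: -1, 2, -10, -7, -4. Mean = -4.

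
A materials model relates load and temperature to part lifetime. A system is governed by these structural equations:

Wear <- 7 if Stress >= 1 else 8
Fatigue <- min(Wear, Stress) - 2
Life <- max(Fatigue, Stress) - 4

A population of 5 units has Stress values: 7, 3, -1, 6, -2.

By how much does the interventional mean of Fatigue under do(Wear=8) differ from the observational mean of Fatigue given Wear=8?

Under do(Wear=8), Wear's equation is replaced by Wear=8 for every unit. Per-unit Fatigue: 5, 1, -3, 4, -4. Mean = 0.6.
Observing Wear=8 restricts to units where Wear's equation naturally yields 8: Stress ∈ {-1, -2}. In that subpopulation Fatigue = -3, -4, mean -3.5.
Difference = 0.6 − (-3.5) = 4.1.

4.1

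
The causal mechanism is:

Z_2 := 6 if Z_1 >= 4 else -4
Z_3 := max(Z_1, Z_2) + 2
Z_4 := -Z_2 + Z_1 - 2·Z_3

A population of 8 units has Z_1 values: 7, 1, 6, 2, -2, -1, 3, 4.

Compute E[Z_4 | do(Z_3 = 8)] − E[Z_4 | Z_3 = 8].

Under do(Z_3=8), Z_3's equation is replaced by Z_3=8 for every unit. Per-unit Z_4: -15, -11, -16, -10, -14, -13, -9, -18. Mean = -13.25.
Observing Z_3=8 restricts to units where Z_3's equation naturally yields 8: Z_1 ∈ {6, 4}. In that subpopulation Z_4 = -16, -18, mean -17.
Difference = -13.25 − (-17) = 3.75.

3.75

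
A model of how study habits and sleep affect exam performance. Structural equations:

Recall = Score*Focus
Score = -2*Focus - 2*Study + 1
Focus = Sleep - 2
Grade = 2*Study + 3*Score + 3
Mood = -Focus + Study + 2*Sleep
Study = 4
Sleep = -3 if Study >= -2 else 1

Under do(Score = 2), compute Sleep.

The intervention breaks the incoming arrows to Score: Score = -2*Focus - 2*Study + 1 no longer applies, and Score = 2.
Since Sleep is not a descendant of the intervened variable, it is unaffected.
Sleep = -3 if Study >= -2 else 1  [with Study=4]  = -3

-3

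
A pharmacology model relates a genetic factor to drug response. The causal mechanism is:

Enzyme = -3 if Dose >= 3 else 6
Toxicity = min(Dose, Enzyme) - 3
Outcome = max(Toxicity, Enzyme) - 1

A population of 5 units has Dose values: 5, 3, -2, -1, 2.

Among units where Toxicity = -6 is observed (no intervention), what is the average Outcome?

E[Outcome|Toxicity=-6] averages over only the 2 units with Toxicity=-6 (Dose = 5, 3): Outcome = -4, -4, mean -4.

-4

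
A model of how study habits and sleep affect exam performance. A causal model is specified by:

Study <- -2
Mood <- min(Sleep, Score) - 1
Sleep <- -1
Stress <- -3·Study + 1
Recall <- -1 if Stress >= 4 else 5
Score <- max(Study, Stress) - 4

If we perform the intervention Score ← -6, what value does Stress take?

7

Under do(Score=-6), the mechanism Score <- max(Study, Stress) - 4 is discarded; Score is fixed at -6.
Since Stress is not a descendant of the intervened variable, it is unaffected.
Stress = -3·Study + 1  [with Study=-2]  = 7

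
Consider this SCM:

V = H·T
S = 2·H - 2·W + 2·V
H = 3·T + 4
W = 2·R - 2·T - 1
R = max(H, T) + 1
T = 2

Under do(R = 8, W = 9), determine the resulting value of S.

42

The joint intervention fixes R = 8, W = 9, removing each variable's own equation.
H = 3·T + 4  [with T=2]  = 10
V = H·T  [with H=10, T=2]  = 20
S = 2·H - 2·W + 2·V  [with H=10, W=9, V=20]  = 42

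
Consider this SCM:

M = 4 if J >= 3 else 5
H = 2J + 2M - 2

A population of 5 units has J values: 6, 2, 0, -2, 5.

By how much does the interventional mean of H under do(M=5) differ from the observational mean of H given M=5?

4.4

Under do(M=5), M's equation is replaced by M=5 for every unit. Per-unit H: 20, 12, 8, 4, 18. Mean = 12.4.
E[H|M=5] averages over only the 3 units with M=5 (J = 2, 0, -2): H = 12, 8, 4, mean 8.
Difference = 12.4 − 8 = 4.4.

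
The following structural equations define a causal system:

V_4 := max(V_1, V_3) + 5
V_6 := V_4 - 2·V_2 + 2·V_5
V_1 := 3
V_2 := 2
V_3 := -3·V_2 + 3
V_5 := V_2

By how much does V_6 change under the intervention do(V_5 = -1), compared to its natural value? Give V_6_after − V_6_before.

The intervention breaks the incoming arrows to V_5: V_5 := V_2 no longer applies, and V_5 = -1.
V_3 = -3·V_2 + 3  [with V_2=2]  = -3
V_4 = max(V_1, V_3) + 5  [with V_1=3, V_3=-3]  = 8
V_6 = V_4 - 2·V_2 + 2·V_5  [with V_4=8, V_2=2, V_5=-1]  = 2
Without intervention: V_3 = -3·V_2 + 3  [with V_2=2]  = -3; V_4 = max(V_1, V_3) + 5  [with V_1=3, V_3=-3]  = 8; V_5 = V_2  [with V_2=2]  = 2; V_6 = V_4 - 2·V_2 + 2·V_5  [with V_4=8, V_2=2, V_5=2]  = 8.
Change = 2 − 8 = -6.

-6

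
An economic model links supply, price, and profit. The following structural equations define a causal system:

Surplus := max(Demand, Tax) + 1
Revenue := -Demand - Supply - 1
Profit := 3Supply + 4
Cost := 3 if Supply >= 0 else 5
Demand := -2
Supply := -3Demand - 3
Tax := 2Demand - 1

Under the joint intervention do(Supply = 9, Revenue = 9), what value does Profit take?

31

The joint intervention fixes Supply = 9, Revenue = 9, removing each variable's own equation.
Profit = 3Supply + 4  [with Supply=9]  = 31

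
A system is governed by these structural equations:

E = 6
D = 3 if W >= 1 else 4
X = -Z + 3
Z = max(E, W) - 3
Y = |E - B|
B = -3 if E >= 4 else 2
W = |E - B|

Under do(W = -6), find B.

The intervention breaks the incoming arrows to W: W = |E - B| no longer applies, and W = -6.
Since B is not a descendant of the intervened variable, it is unaffected.
B = -3 if E >= 4 else 2  [with E=6]  = -3

-3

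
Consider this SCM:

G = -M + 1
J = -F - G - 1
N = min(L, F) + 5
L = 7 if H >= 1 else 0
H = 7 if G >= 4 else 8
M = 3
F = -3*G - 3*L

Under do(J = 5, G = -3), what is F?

-12

The joint intervention fixes J = 5, G = -3, removing each variable's own equation.
H = 7 if G >= 4 else 8  [with G=-3]  = 8
L = 7 if H >= 1 else 0  [with H=8]  = 7
F = -3*G - 3*L  [with G=-3, L=7]  = -12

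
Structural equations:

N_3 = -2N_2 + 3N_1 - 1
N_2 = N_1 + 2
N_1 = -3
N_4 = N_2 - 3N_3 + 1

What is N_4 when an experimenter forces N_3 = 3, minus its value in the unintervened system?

-33

The intervention breaks the incoming arrows to N_3: N_3 = -2N_2 + 3N_1 - 1 no longer applies, and N_3 = 3.
N_2 = N_1 + 2  [with N_1=-3]  = -1
N_4 = N_2 - 3N_3 + 1  [with N_2=-1, N_3=3]  = -9
Without intervention: N_2 = N_1 + 2  [with N_1=-3]  = -1; N_3 = -2N_2 + 3N_1 - 1  [with N_2=-1, N_1=-3]  = -8; N_4 = N_2 - 3N_3 + 1  [with N_2=-1, N_3=-8]  = 24.
Change = -9 − 24 = -33.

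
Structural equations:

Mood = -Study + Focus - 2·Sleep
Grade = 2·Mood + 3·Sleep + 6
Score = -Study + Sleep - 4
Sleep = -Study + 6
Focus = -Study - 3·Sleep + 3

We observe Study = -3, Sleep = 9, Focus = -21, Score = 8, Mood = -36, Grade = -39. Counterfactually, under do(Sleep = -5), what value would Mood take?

do(Sleep=-5) replaces the equation Sleep = -Study + 6 with the constant Sleep = -5.
Focus = -Study - 3·Sleep + 3  [with Study=-3, Sleep=-5]  = 21
Mood = -Study + Focus - 2·Sleep  [with Study=-3, Focus=21, Sleep=-5]  = 34

34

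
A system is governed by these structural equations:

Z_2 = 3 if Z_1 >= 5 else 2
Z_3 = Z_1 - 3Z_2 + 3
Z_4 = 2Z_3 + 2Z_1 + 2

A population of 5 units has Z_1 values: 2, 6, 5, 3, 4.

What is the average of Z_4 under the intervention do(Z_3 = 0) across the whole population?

Under do(Z_3=0), Z_3's equation is replaced by Z_3=0 for every unit. Per-unit Z_4: 6, 14, 12, 8, 10. Mean = 10.

10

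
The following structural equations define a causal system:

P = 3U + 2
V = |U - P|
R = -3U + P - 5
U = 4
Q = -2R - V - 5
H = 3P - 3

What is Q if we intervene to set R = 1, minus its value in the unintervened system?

Intervening sets R = 1 and removes its equation (R = -3U + P - 5).
P = 3U + 2  [with U=4]  = 14
V = |U - P|  [with U=4, P=14]  = 10
Q = -2R - V - 5  [with R=1, V=10]  = -17
Without intervention: P = 3U + 2  [with U=4]  = 14; V = |U - P|  [with U=4, P=14]  = 10; R = -3U + P - 5  [with U=4, P=14]  = -3; Q = -2R - V - 5  [with R=-3, V=10]  = -9.
Change = -17 − (-9) = -8.

-8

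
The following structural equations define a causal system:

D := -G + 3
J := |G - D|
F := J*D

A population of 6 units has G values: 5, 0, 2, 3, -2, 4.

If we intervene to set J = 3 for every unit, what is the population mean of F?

3

Every unit gets J=3 under the intervention. F values become -6, 9, 3, 0, 15, -3; E[F|do(J=3)] = 3.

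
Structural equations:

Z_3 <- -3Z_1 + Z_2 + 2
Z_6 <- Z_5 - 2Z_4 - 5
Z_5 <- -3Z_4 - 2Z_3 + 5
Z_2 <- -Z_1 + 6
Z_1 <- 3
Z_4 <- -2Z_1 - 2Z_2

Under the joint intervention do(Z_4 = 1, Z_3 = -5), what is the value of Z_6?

5

The joint intervention fixes Z_4 = 1, Z_3 = -5, removing each variable's own equation.
Z_5 = -3Z_4 - 2Z_3 + 5  [with Z_4=1, Z_3=-5]  = 12
Z_6 = Z_5 - 2Z_4 - 5  [with Z_5=12, Z_4=1]  = 5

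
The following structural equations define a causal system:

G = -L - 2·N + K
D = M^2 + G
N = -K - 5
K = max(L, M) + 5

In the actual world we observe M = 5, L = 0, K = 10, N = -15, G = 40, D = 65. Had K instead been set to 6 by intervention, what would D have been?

53

The intervention breaks the incoming arrows to K: K = max(L, M) + 5 no longer applies, and K = 6.
N = -K - 5  [with K=6]  = -11
G = -L - 2·N + K  [with L=0, N=-11, K=6]  = 28
D = M^2 + G  [with M=5, G=28]  = 53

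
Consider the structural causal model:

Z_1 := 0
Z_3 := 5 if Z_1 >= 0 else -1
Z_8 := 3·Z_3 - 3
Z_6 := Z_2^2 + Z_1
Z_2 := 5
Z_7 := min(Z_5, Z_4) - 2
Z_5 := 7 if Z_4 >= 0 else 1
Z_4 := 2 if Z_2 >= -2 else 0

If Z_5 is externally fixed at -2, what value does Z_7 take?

Under do(Z_5=-2), the mechanism Z_5 := 7 if Z_4 >= 0 else 1 is discarded; Z_5 is fixed at -2.
Z_4 = 2 if Z_2 >= -2 else 0  [with Z_2=5]  = 2
Z_7 = min(Z_5, Z_4) - 2  [with Z_5=-2, Z_4=2]  = -4

-4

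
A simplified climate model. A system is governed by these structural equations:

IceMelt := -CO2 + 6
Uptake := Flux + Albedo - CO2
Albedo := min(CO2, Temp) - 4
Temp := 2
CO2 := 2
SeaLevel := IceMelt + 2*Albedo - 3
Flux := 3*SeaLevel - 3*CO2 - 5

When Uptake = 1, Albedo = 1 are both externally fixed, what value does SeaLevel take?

3

Under do(Uptake = 1, Albedo = 1), each intervened variable's structural equation is replaced by its fixed value.
IceMelt = -CO2 + 6  [with CO2=2]  = 4
SeaLevel = IceMelt + 2*Albedo - 3  [with IceMelt=4, Albedo=1]  = 3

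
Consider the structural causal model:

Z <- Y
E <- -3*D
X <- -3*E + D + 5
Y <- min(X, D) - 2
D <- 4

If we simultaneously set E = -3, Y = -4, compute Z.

Setting E = -3, Y = -4 by intervention discards those variables' equations.
Z = Y  [with Y=-4]  = -4

-4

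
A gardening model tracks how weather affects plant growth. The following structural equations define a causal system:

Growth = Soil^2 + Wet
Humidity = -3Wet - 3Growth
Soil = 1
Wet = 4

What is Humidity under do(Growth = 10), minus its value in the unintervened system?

The intervention breaks the incoming arrows to Growth: Growth = Soil^2 + Wet no longer applies, and Growth = 10.
Humidity = -3Wet - 3Growth  [with Wet=4, Growth=10]  = -42
Without intervention: Growth = Soil^2 + Wet  [with Soil=1, Wet=4]  = 5; Humidity = -3Wet - 3Growth  [with Wet=4, Growth=5]  = -27.
Change = -42 − (-27) = -15.

-15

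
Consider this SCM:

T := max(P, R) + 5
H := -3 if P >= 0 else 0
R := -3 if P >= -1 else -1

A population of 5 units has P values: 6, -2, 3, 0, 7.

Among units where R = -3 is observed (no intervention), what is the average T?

Observing R=-3 restricts to units where R's equation naturally yields -3: P ∈ {6, 3, 0, 7}. In that subpopulation T = 11, 8, 5, 12, mean 9.

9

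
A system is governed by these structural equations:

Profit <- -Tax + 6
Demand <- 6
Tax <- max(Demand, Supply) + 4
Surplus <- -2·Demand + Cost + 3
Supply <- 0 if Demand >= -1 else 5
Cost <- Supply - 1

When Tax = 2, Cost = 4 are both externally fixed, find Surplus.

-5

The joint intervention fixes Tax = 2, Cost = 4, removing each variable's own equation.
Surplus = -2·Demand + Cost + 3  [with Demand=6, Cost=4]  = -5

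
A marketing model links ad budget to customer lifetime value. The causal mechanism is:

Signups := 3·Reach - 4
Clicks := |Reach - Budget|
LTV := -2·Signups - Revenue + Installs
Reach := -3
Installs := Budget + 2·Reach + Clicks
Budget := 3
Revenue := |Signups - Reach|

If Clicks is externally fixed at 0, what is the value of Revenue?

10

The intervention breaks the incoming arrows to Clicks: Clicks := |Reach - Budget| no longer applies, and Clicks = 0.
No directed path runs from Clicks to Revenue, so Revenue keeps its natural value.
Signups = 3·Reach - 4  [with Reach=-3]  = -13
Revenue = |Signups - Reach|  [with Signups=-13, Reach=-3]  = 10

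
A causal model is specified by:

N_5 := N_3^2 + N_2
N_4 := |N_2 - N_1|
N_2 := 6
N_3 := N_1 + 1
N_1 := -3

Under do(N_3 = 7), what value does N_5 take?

55

do(N_3=7) replaces the equation N_3 := N_1 + 1 with the constant N_3 = 7.
N_5 = N_3^2 + N_2  [with N_3=7, N_2=6]  = 55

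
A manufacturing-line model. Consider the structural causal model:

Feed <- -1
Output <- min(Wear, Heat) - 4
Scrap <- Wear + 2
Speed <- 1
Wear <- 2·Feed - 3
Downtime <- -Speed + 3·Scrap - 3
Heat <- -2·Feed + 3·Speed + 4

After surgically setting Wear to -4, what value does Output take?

-8

Under do(Wear=-4), the mechanism Wear <- 2·Feed - 3 is discarded; Wear is fixed at -4.
Heat = -2·Feed + 3·Speed + 4  [with Feed=-1, Speed=1]  = 9
Output = min(Wear, Heat) - 4  [with Wear=-4, Heat=9]  = -8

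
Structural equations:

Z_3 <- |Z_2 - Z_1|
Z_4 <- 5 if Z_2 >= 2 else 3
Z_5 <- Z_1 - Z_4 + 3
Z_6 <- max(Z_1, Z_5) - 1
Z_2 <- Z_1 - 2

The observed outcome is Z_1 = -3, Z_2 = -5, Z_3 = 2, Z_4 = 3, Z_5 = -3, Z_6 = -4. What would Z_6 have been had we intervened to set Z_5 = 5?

The intervention breaks the incoming arrows to Z_5: Z_5 <- Z_1 - Z_4 + 3 no longer applies, and Z_5 = 5.
Z_6 = max(Z_1, Z_5) - 1  [with Z_1=-3, Z_5=5]  = 4

4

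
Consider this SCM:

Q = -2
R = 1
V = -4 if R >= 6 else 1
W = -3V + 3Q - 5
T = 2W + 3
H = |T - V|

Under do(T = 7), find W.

The intervention breaks the incoming arrows to T: T = 2W + 3 no longer applies, and T = 7.
Since W is not a descendant of the intervened variable, it is unaffected.
V = -4 if R >= 6 else 1  [with R=1]  = 1
W = -3V + 3Q - 5  [with V=1, Q=-2]  = -14

-14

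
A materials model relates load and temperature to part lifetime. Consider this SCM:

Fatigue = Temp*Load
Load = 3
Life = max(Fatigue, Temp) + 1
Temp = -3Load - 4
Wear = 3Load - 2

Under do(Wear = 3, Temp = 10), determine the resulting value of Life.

Setting Wear = 3, Temp = 10 by intervention discards those variables' equations.
Fatigue = Temp*Load  [with Temp=10, Load=3]  = 30
Life = max(Fatigue, Temp) + 1  [with Fatigue=30, Temp=10]  = 31

31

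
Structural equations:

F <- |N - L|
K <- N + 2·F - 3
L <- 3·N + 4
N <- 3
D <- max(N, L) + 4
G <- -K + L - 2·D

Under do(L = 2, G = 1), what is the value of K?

Setting L = 2, G = 1 by intervention discards those variables' equations.
F = |N - L|  [with N=3, L=2]  = 1
K = N + 2·F - 3  [with N=3, F=1]  = 2

2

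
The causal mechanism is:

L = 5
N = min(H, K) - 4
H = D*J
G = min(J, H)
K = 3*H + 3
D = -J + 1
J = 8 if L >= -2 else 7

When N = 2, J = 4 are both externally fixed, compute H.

Under do(N = 2, J = 4), each intervened variable's structural equation is replaced by its fixed value.
D = -J + 1  [with J=4]  = -3
H = D*J  [with D=-3, J=4]  = -12

-12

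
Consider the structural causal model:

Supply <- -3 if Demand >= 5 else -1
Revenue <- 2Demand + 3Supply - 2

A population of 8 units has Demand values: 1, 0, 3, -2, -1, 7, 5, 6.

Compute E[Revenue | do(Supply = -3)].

Under do(Supply=-3), Supply's equation is replaced by Supply=-3 for every unit. Per-unit Revenue: -9, -11, -5, -15, -13, 3, -1, 1. Mean = -6.25.

-6.25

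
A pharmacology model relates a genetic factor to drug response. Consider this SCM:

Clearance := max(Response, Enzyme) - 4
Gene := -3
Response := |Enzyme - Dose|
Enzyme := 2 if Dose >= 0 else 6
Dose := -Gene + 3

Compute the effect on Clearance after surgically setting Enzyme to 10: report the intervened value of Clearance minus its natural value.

do(Enzyme=10) replaces the equation Enzyme := 2 if Dose >= 0 else 6 with the constant Enzyme = 10.
Dose = -Gene + 3  [with Gene=-3]  = 6
Response = |Enzyme - Dose|  [with Enzyme=10, Dose=6]  = 4
Clearance = max(Response, Enzyme) - 4  [with Response=4, Enzyme=10]  = 6
Without intervention: Dose = -Gene + 3  [with Gene=-3]  = 6; Enzyme = 2 if Dose >= 0 else 6  [with Dose=6]  = 2; Response = |Enzyme - Dose|  [with Enzyme=2, Dose=6]  = 4; Clearance = max(Response, Enzyme) - 4  [with Response=4, Enzyme=2]  = 0.
Change = 6 − 0 = 6.

6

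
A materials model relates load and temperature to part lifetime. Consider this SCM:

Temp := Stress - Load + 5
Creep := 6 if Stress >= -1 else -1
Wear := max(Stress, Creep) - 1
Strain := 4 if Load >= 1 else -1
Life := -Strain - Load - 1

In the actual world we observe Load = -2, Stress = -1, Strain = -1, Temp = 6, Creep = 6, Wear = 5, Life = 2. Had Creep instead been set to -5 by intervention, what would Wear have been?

The intervention breaks the incoming arrows to Creep: Creep := 6 if Stress >= -1 else -1 no longer applies, and Creep = -5.
Wear = max(Stress, Creep) - 1  [with Stress=-1, Creep=-5]  = -2

-2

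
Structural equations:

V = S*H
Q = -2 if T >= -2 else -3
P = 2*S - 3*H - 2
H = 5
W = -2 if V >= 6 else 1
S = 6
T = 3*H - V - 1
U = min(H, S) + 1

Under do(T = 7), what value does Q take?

-2

do(T=7) replaces the equation T = 3*H - V - 1 with the constant T = 7.
Q = -2 if T >= -2 else -3  [with T=7]  = -2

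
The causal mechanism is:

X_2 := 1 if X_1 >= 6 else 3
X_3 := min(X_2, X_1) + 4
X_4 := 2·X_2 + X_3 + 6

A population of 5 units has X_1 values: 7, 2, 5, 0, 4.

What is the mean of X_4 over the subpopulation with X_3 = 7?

E[X_4|X_3=7] averages over only the 2 units with X_3=7 (X_1 = 5, 4): X_4 = 19, 19, mean 19.

19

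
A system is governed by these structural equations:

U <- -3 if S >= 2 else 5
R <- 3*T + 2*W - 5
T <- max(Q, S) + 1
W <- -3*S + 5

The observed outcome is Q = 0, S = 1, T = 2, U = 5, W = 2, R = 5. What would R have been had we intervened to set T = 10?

29

The intervention breaks the incoming arrows to T: T <- max(Q, S) + 1 no longer applies, and T = 10.
W = -3*S + 5  [with S=1]  = 2
R = 3*T + 2*W - 5  [with T=10, W=2]  = 29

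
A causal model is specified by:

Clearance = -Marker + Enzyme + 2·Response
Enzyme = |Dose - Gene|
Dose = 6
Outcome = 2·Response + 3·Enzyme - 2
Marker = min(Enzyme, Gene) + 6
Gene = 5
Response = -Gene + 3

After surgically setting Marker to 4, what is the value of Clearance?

Under do(Marker=4), the mechanism Marker = min(Enzyme, Gene) + 6 is discarded; Marker is fixed at 4.
Enzyme = |Dose - Gene|  [with Dose=6, Gene=5]  = 1
Response = -Gene + 3  [with Gene=5]  = -2
Clearance = -Marker + Enzyme + 2·Response  [with Marker=4, Enzyme=1, Response=-2]  = -7

-7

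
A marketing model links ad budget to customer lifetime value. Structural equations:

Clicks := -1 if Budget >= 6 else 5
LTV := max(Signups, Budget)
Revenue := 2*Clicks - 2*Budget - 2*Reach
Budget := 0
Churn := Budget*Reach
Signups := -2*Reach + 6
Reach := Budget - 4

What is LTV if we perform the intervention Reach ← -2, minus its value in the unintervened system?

Under do(Reach=-2), the mechanism Reach := Budget - 4 is discarded; Reach is fixed at -2.
Signups = -2*Reach + 6  [with Reach=-2]  = 10
LTV = max(Signups, Budget)  [with Signups=10, Budget=0]  = 10
Without intervention: Reach = Budget - 4  [with Budget=0]  = -4; Signups = -2*Reach + 6  [with Reach=-4]  = 14; LTV = max(Signups, Budget)  [with Signups=14, Budget=0]  = 14.
Change = 10 − 14 = -4.

-4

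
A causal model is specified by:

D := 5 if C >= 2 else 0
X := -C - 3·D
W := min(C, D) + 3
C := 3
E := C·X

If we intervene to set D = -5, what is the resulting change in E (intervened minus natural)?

90

do(D=-5) replaces the equation D := 5 if C >= 2 else 0 with the constant D = -5.
X = -C - 3·D  [with C=3, D=-5]  = 12
E = C·X  [with C=3, X=12]  = 36
Without intervention: D = 5 if C >= 2 else 0  [with C=3]  = 5; X = -C - 3·D  [with C=3, D=5]  = -18; E = C·X  [with C=3, X=-18]  = -54.
Change = 36 − (-54) = 90.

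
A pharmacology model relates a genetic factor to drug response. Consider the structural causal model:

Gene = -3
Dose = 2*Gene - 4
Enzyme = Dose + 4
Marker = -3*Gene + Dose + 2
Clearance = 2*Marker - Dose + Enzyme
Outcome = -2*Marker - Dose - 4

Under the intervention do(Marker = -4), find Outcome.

Under do(Marker=-4), the mechanism Marker = -3*Gene + Dose + 2 is discarded; Marker is fixed at -4.
Dose = 2*Gene - 4  [with Gene=-3]  = -10
Outcome = -2*Marker - Dose - 4  [with Marker=-4, Dose=-10]  = 14

14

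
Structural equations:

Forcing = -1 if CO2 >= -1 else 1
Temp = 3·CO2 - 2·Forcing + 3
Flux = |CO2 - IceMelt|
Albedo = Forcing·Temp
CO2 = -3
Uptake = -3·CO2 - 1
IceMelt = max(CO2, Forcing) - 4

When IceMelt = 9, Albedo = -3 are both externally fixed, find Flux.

The joint intervention fixes IceMelt = 9, Albedo = -3, removing each variable's own equation.
Flux = |CO2 - IceMelt|  [with CO2=-3, IceMelt=9]  = 12

12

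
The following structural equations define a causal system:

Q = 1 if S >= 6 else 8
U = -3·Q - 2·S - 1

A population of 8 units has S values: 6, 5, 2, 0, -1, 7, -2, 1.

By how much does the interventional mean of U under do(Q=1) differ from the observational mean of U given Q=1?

8.5

The intervention sets Q=1 in all 8 units regardless of S. Recomputing U per unit gives -16, -14, -8, -4, -2, -18, 0, -6; average -8.5.
Observing Q=1 restricts to units where Q's equation naturally yields 1: S ∈ {6, 7}. In that subpopulation U = -16, -18, mean -17.
Difference = -8.5 − (-17) = 8.5.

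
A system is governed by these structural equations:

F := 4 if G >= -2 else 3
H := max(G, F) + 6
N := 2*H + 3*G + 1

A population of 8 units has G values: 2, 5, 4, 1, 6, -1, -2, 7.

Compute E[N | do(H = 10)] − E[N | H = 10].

5.85

Every unit gets H=10 under the intervention. N values become 27, 36, 33, 24, 39, 18, 15, 42; E[N|do(H=10)] = 29.25.
Observing H=10 restricts to units where H's equation naturally yields 10: G ∈ {2, 4, 1, -1, -2}. In that subpopulation N = 27, 33, 24, 18, 15, mean 23.4.
Difference = 29.25 − 23.4 = 5.85.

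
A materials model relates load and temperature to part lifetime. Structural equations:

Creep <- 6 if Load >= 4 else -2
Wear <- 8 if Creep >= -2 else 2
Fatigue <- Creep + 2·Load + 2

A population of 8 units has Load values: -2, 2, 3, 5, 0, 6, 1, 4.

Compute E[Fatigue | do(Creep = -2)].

The intervention sets Creep=-2 in all 8 units regardless of Load. Recomputing Fatigue per unit gives -4, 4, 6, 10, 0, 12, 2, 8; average 4.75.

4.75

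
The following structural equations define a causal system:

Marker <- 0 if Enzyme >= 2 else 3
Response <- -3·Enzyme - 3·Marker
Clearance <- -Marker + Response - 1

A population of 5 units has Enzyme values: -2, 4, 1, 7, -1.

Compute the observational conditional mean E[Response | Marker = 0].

Observing Marker=0 restricts to units where Marker's equation naturally yields 0: Enzyme ∈ {4, 7}. In that subpopulation Response = -12, -21, mean -16.5.

-16.5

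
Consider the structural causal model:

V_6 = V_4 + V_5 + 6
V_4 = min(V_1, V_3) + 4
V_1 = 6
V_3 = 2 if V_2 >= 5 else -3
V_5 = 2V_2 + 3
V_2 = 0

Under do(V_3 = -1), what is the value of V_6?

The intervention breaks the incoming arrows to V_3: V_3 = 2 if V_2 >= 5 else -3 no longer applies, and V_3 = -1.
V_4 = min(V_1, V_3) + 4  [with V_1=6, V_3=-1]  = 3
V_5 = 2V_2 + 3  [with V_2=0]  = 3
V_6 = V_4 + V_5 + 6  [with V_4=3, V_5=3]  = 12

12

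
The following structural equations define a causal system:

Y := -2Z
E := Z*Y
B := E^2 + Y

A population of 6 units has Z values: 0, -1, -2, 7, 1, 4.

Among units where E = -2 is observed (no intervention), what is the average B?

E[B|E=-2] averages over only the 2 units with E=-2 (Z = -1, 1): B = 6, 2, mean 4.

4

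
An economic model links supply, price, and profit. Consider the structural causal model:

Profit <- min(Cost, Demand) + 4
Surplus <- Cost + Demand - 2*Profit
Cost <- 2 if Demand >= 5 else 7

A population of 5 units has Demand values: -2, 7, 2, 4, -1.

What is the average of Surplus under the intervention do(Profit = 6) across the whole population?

Every unit gets Profit=6 under the intervention. Surplus values become -7, -3, -3, -1, -6; E[Surplus|do(Profit=6)] = -4.

-4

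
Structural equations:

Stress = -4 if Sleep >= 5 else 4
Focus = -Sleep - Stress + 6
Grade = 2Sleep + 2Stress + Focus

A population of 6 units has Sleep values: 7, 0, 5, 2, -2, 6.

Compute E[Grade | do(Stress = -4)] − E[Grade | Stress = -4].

do(Stress=-4) breaks Stress's dependence on Sleep. With Stress=-4 fixed, Grade across the units is 9, 2, 7, 4, 0, 8, mean 5.
E[Grade|Stress=-4] averages over only the 3 units with Stress=-4 (Sleep = 7, 5, 6): Grade = 9, 7, 8, mean 8.
Difference = 5 − 8 = -3.

-3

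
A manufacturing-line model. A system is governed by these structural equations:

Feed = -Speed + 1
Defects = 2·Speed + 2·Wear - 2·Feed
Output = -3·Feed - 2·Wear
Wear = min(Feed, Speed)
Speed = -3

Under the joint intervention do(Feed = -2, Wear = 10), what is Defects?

Setting Feed = -2, Wear = 10 by intervention discards those variables' equations.
Defects = 2·Speed + 2·Wear - 2·Feed  [with Speed=-3, Wear=10, Feed=-2]  = 18

18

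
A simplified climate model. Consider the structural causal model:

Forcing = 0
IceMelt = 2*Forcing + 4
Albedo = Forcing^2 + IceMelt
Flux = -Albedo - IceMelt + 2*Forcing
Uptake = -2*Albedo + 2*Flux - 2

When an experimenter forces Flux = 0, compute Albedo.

4

Under do(Flux=0), the mechanism Flux = -Albedo - IceMelt + 2*Forcing is discarded; Flux is fixed at 0.
Since Albedo is not a descendant of the intervened variable, it is unaffected.
IceMelt = 2*Forcing + 4  [with Forcing=0]  = 4
Albedo = Forcing^2 + IceMelt  [with Forcing=0, IceMelt=4]  = 4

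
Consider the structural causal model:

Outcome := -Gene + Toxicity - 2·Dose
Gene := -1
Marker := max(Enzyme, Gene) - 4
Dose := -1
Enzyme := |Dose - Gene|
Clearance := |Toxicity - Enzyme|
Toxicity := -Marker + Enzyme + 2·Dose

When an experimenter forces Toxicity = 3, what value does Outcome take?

6

Under do(Toxicity=3), the mechanism Toxicity := -Marker + Enzyme + 2·Dose is discarded; Toxicity is fixed at 3.
Outcome = -Gene + Toxicity - 2·Dose  [with Gene=-1, Toxicity=3, Dose=-1]  = 6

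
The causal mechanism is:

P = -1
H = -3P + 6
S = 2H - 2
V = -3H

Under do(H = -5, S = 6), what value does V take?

Setting H = -5, S = 6 by intervention discards those variables' equations.
V = -3H  [with H=-5]  = 15

15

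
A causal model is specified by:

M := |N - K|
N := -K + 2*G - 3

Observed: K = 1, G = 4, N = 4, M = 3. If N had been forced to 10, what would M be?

The intervention breaks the incoming arrows to N: N := -K + 2*G - 3 no longer applies, and N = 10.
M = |N - K|  [with N=10, K=1]  = 9

9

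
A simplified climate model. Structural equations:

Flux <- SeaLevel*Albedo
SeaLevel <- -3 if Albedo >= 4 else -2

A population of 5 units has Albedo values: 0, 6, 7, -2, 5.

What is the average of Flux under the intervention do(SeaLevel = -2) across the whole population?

-6.4

Every unit gets SeaLevel=-2 under the intervention. Flux values become 0, -12, -14, 4, -10; E[Flux|do(SeaLevel=-2)] = -6.4.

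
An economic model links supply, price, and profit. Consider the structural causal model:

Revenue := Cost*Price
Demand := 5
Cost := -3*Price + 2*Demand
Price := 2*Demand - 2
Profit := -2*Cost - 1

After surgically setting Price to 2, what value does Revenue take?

8

Under do(Price=2), the mechanism Price := 2*Demand - 2 is discarded; Price is fixed at 2.
Cost = -3*Price + 2*Demand  [with Price=2, Demand=5]  = 4
Revenue = Cost*Price  [with Cost=4, Price=2]  = 8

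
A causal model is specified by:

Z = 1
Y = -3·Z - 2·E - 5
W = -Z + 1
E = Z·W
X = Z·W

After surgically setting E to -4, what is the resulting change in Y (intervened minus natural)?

The intervention breaks the incoming arrows to E: E = Z·W no longer applies, and E = -4.
Y = -3·Z - 2·E - 5  [with Z=1, E=-4]  = 0
Without intervention: W = -Z + 1  [with Z=1]  = 0; E = Z·W  [with Z=1, W=0]  = 0; Y = -3·Z - 2·E - 5  [with Z=1, E=0]  = -8.
Change = 0 − (-8) = 8.

8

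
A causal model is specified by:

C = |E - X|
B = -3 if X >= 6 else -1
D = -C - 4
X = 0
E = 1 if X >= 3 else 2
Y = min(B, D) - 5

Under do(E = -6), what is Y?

Under do(E=-6), the mechanism E = 1 if X >= 3 else 2 is discarded; E is fixed at -6.
C = |E - X|  [with E=-6, X=0]  = 6
D = -C - 4  [with C=6]  = -10
B = -3 if X >= 6 else -1  [with X=0]  = -1
Y = min(B, D) - 5  [with B=-1, D=-10]  = -15

-15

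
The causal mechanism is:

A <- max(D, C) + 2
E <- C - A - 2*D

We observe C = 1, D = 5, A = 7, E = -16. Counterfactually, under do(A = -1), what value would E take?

The intervention breaks the incoming arrows to A: A <- max(D, C) + 2 no longer applies, and A = -1.
E = C - A - 2*D  [with C=1, A=-1, D=5]  = -8

-8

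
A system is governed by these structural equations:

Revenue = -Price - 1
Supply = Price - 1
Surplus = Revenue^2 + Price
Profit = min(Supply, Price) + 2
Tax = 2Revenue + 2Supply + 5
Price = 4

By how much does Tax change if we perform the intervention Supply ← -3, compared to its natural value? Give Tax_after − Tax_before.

-12

Under do(Supply=-3), the mechanism Supply = Price - 1 is discarded; Supply is fixed at -3.
Revenue = -Price - 1  [with Price=4]  = -5
Tax = 2Revenue + 2Supply + 5  [with Revenue=-5, Supply=-3]  = -11
Without intervention: Supply = Price - 1  [with Price=4]  = 3; Revenue = -Price - 1  [with Price=4]  = -5; Tax = 2Revenue + 2Supply + 5  [with Revenue=-5, Supply=3]  = 1.
Change = -11 − 1 = -12.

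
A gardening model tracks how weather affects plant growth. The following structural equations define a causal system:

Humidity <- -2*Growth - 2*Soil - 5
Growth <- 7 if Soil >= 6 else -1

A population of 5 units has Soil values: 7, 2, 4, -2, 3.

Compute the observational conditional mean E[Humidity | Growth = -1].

Conditioning on Growth=-1 selects the 4 unit(s) with Soil ∈ {2, 4, -2, 3}. Their Humidity values: -7, -11, 1, -9. Mean = -6.5.

-6.5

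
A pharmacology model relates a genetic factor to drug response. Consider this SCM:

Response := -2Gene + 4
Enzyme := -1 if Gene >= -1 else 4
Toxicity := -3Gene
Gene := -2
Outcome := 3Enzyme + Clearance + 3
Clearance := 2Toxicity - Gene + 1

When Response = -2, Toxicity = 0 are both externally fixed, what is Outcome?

18

Setting Response = -2, Toxicity = 0 by intervention discards those variables' equations.
Enzyme = -1 if Gene >= -1 else 4  [with Gene=-2]  = 4
Clearance = 2Toxicity - Gene + 1  [with Toxicity=0, Gene=-2]  = 3
Outcome = 3Enzyme + Clearance + 3  [with Enzyme=4, Clearance=3]  = 18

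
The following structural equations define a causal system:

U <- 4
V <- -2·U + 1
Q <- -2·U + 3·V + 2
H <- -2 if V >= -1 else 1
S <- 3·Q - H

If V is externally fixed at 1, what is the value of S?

do(V=1) replaces the equation V <- -2·U + 1 with the constant V = 1.
Q = -2·U + 3·V + 2  [with U=4, V=1]  = -3
H = -2 if V >= -1 else 1  [with V=1]  = -2
S = 3·Q - H  [with Q=-3, H=-2]  = -7

-7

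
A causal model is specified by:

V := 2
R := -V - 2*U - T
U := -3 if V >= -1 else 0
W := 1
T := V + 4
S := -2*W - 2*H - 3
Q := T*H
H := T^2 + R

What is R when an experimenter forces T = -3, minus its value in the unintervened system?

do(T=-3) replaces the equation T := V + 4 with the constant T = -3.
U = -3 if V >= -1 else 0  [with V=2]  = -3
R = -V - 2*U - T  [with V=2, U=-3, T=-3]  = 7
Without intervention: T = V + 4  [with V=2]  = 6; U = -3 if V >= -1 else 0  [with V=2]  = -3; R = -V - 2*U - T  [with V=2, U=-3, T=6]  = -2.
Change = 7 − (-2) = 9.

9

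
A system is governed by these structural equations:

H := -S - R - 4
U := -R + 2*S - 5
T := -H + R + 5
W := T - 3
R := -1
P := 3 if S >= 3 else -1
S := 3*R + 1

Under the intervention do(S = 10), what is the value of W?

Under do(S=10), the mechanism S := 3*R + 1 is discarded; S is fixed at 10.
H = -S - R - 4  [with S=10, R=-1]  = -13
T = -H + R + 5  [with H=-13, R=-1]  = 17
W = T - 3  [with T=17]  = 14

14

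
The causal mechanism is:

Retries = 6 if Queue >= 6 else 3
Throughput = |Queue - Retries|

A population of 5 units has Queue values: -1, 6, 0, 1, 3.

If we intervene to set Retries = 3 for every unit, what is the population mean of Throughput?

2.4

Under do(Retries=3), Retries's equation is replaced by Retries=3 for every unit. Per-unit Throughput: 4, 3, 3, 2, 0. Mean = 2.4.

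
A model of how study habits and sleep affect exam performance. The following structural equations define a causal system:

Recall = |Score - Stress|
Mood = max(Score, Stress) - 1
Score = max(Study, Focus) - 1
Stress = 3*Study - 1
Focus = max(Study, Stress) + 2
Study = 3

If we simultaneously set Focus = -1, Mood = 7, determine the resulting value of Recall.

Setting Focus = -1, Mood = 7 by intervention discards those variables' equations.
Stress = 3*Study - 1  [with Study=3]  = 8
Score = max(Study, Focus) - 1  [with Study=3, Focus=-1]  = 2
Recall = |Score - Stress|  [with Score=2, Stress=8]  = 6

6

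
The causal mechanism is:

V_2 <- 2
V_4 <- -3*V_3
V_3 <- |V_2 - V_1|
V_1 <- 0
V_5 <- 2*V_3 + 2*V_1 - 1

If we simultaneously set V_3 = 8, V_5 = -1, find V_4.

-24

The joint intervention fixes V_3 = 8, V_5 = -1, removing each variable's own equation.
V_4 = -3*V_3  [with V_3=8]  = -24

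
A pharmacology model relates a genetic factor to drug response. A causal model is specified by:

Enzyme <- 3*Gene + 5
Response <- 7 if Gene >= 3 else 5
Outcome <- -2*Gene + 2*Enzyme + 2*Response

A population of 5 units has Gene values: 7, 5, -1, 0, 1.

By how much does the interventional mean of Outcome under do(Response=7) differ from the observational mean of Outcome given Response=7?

-14.4

Under do(Response=7), Response's equation is replaced by Response=7 for every unit. Per-unit Outcome: 52, 44, 20, 24, 28. Mean = 33.6.
E[Outcome|Response=7] averages over only the 2 units with Response=7 (Gene = 7, 5): Outcome = 52, 44, mean 48.
Difference = 33.6 − 48 = -14.4.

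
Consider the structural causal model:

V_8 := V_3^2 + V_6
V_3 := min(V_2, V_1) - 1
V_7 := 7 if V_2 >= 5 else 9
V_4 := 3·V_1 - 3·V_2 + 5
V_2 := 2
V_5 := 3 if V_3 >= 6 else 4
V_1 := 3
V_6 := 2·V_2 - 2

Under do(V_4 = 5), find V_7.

The intervention breaks the incoming arrows to V_4: V_4 := 3·V_1 - 3·V_2 + 5 no longer applies, and V_4 = 5.
No directed path runs from V_4 to V_7, so V_7 keeps its natural value.
V_7 = 7 if V_2 >= 5 else 9  [with V_2=2]  = 9

9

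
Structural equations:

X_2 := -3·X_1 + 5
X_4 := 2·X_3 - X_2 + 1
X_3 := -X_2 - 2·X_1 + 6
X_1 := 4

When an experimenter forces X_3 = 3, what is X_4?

14

The intervention breaks the incoming arrows to X_3: X_3 := -X_2 - 2·X_1 + 6 no longer applies, and X_3 = 3.
X_2 = -3·X_1 + 5  [with X_1=4]  = -7
X_4 = 2·X_3 - X_2 + 1  [with X_3=3, X_2=-7]  = 14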